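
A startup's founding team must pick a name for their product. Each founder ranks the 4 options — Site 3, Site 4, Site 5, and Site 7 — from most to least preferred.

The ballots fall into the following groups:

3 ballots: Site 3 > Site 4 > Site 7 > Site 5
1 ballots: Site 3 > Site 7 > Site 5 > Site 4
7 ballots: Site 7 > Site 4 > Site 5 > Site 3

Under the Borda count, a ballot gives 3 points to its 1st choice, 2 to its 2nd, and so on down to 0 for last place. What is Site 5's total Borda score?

Borda scores:
  Site 3: 3·3 + 3 + 7·0 = 12
  Site 4: 3·2 + 0 + 7·2 = 20
  Site 5: 3·0 + 1 + 7·1 = 8
  Site 7: 3·1 + 2 + 7·3 = 26

8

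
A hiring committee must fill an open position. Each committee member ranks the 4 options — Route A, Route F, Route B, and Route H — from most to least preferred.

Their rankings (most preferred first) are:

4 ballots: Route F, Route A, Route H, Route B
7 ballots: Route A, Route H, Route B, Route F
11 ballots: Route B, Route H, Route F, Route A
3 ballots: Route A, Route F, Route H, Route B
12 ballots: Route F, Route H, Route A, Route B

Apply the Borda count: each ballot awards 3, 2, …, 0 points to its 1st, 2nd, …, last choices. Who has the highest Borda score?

Route H

Borda scores:
  Route A: 4·2 + 7·3 + 11·0 + 3·3 + 12·1 = 50
  Route F: 4·3 + 7·0 + 11·1 + 3·2 + 12·3 = 65
  Route B: 4·0 + 7·1 + 11·3 + 3·0 + 12·0 = 40
  Route H: 4·1 + 7·2 + 11·2 + 3·1 + 12·2 = 67
Route H has the highest total.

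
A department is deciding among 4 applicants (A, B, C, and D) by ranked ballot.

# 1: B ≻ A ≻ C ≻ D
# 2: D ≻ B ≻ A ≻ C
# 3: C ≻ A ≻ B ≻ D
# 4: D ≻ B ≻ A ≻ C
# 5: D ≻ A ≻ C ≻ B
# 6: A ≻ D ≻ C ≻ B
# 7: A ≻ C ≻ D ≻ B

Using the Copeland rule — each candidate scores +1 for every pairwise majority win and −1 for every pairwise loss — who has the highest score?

A

Pairwise results:
  A vs B: A wins 4–3.
  A vs C: A wins 6–1.
  A vs D: A wins 4–3.
  B vs C: C wins 4–3.
  B vs D: D wins 5–2.
  C vs D: D wins 4–3.
Copeland scores (wins − losses):
  A: 3 − 0 = 3
  B: 0 − 3 = -3
  C: 1 − 2 = -1
  D: 2 − 1 = 1
A has the best Copeland score.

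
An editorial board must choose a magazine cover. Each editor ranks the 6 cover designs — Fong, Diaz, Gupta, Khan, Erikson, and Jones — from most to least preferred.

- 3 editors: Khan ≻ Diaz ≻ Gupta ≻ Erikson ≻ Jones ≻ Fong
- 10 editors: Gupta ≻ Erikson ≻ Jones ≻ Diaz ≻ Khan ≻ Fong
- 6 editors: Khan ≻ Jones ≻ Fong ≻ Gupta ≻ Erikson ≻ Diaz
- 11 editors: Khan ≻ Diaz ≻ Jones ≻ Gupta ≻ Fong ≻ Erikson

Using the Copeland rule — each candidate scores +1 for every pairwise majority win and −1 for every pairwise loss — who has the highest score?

Khan

Pairwise results:
  Fong vs Diaz: Diaz wins 24–6.
  Fong vs Gupta: Gupta wins 24–6.
  Fong vs Khan: Khan wins 30–0.
  Fong vs Erikson: Fong wins 17–13.
  Fong vs Jones: Jones wins 30–0.
  Diaz vs Gupta: Gupta wins 16–14.
  Diaz vs Khan: Khan wins 20–10.
  Diaz vs Erikson: Erikson wins 16–14.
  Diaz vs Jones: Jones wins 16–14.
  Gupta vs Khan: Khan wins 20–10.
  Gupta vs Erikson: Gupta wins 30–0.
  Gupta vs Jones: Jones wins 17–13.
  Khan vs Erikson: Khan wins 20–10.
  Khan vs Jones: Khan wins 20–10.
  Erikson vs Jones: Jones wins 17–13.
Copeland scores (wins − losses):
  Fong: 1 − 4 = -3
  Diaz: 1 − 4 = -3
  Gupta: 3 − 2 = 1
  Khan: 5 − 0 = 5
  Erikson: 1 − 4 = -3
  Jones: 4 − 1 = 3
Khan has the best Copeland score.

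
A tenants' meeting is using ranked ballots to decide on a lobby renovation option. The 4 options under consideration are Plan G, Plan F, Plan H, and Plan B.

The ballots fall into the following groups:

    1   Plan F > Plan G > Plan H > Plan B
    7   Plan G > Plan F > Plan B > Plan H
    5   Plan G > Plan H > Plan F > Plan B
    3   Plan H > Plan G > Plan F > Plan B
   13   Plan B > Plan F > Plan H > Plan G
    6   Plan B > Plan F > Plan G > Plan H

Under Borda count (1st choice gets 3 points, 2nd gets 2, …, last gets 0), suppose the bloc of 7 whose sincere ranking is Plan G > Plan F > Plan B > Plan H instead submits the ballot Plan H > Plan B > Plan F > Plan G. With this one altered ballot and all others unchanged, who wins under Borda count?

Borda totals with the altered ballot: Plan G 29, Plan F 56, Plan H 54, Plan B 71.
The winner is unchanged: still Plan B.

Plan B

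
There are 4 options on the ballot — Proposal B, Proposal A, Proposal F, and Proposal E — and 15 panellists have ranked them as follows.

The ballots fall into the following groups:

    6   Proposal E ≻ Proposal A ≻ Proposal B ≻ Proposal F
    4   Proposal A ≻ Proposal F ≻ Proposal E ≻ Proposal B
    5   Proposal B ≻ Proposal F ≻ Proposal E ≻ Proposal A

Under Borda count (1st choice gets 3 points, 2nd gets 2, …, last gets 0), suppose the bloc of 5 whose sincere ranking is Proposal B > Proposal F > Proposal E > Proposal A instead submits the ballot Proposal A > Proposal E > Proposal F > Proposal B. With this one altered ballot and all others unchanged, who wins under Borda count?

Borda totals with the altered ballot: Proposal B 6, Proposal A 39, Proposal F 13, Proposal E 32.
The switch changes the winner from Proposal E to Proposal A.

Proposal A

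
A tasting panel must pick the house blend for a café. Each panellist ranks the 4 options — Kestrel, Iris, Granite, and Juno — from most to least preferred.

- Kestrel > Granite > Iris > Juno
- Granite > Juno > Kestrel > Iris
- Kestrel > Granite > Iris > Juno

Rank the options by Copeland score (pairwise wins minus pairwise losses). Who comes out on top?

Kestrel

Pairwise results:
  Kestrel vs Iris: Kestrel wins 3–0.
  Kestrel vs Granite: Kestrel wins 2–1.
  Kestrel vs Juno: Kestrel wins 2–1.
  Iris vs Granite: Granite wins 3–0.
  Iris vs Juno: Iris wins 2–1.
  Granite vs Juno: Granite wins 3–0.
Copeland scores (wins − losses):
  Kestrel: 3 − 0 = 3
  Iris: 1 − 2 = -1
  Granite: 2 − 1 = 1
  Juno: 0 − 3 = -3
Kestrel has the best Copeland score.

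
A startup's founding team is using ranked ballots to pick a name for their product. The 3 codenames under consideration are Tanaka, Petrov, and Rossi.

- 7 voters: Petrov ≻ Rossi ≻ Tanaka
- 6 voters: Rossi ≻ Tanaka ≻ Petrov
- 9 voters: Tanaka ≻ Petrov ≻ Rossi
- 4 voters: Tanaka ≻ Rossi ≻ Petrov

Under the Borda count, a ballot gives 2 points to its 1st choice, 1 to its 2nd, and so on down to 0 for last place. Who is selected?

Borda scores:
  Tanaka: 7·0 + 6·1 + 9·2 + 4·2 = 32
  Petrov: 7·2 + 6·0 + 9·1 + 4·0 = 23
  Rossi: 7·1 + 6·2 + 9·0 + 4·1 = 23
Tanaka has the highest total.

Tanaka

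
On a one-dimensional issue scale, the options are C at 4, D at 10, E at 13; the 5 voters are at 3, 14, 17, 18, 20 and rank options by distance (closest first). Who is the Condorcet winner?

With single-peaked preferences on a line, the Condorcet winner is the candidate closest to the median voter.
The median voter (position 17) is closest to E at 13.
Check: E vs C — voters closer to E: 4 of 5.

E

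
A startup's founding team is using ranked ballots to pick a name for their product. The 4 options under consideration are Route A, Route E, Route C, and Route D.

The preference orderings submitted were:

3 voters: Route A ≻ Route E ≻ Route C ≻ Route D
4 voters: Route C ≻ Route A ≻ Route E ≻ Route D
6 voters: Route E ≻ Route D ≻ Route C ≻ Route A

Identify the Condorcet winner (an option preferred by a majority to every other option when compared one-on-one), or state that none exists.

Head-to-head results (13 voters total):
Route A vs Route E: Route A wins 7–6.
Route A vs Route C: Route C wins 10–3.
Route A vs Route D: Route A wins 7–6.
Route E vs Route C: Route E wins 9–4.
Route E vs Route D: Route E wins 13–0.
Route C vs Route D: Route C wins 7–6.
No candidate beats all others: Route A beats Route E beats Route C beats Route A, a majority cycle.

No Condorcet winner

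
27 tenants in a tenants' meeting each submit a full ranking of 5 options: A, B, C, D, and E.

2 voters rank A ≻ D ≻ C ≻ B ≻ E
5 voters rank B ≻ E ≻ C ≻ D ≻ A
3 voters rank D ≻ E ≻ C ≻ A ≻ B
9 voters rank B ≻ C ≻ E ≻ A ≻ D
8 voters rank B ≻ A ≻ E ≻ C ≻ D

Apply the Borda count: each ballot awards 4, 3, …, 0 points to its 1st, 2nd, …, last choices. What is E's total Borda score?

Borda scores:
  A: 2·4 + 5·0 + 3·1 + 9·1 + 8·3 = 44
  B: 2·1 + 5·4 + 3·0 + 9·4 + 8·4 = 90
  C: 2·2 + 5·2 + 3·2 + 9·3 + 8·1 = 55
  D: 2·3 + 5·1 + 3·4 + 9·0 + 8·0 = 23
  E: 2·0 + 5·3 + 3·3 + 9·2 + 8·2 = 58

58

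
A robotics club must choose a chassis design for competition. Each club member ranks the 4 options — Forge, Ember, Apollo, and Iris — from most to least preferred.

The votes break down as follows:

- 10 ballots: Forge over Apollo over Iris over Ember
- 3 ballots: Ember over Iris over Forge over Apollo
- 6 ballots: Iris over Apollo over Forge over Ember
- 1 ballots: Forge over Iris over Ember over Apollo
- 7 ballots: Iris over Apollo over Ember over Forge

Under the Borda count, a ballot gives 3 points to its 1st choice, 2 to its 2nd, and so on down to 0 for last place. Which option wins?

Borda scores:
  Forge: 10·3 + 3·1 + 6·1 + 3 + 7·0 = 42
  Ember: 10·0 + 3·3 + 6·0 + 1 + 7·1 = 17
  Apollo: 10·2 + 3·0 + 6·2 + 0 + 7·2 = 46
  Iris: 10·1 + 3·2 + 6·3 + 2 + 7·3 = 57
Iris has the highest total.

Iris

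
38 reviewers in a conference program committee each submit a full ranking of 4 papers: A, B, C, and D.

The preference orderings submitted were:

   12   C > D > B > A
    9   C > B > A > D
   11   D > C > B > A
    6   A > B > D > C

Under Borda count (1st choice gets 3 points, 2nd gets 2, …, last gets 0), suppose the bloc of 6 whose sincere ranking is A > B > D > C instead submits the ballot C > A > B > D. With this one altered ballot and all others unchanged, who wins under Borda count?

Borda totals with the altered ballot: A 21, B 47, C 103, D 57.
The winner is unchanged: still C.

C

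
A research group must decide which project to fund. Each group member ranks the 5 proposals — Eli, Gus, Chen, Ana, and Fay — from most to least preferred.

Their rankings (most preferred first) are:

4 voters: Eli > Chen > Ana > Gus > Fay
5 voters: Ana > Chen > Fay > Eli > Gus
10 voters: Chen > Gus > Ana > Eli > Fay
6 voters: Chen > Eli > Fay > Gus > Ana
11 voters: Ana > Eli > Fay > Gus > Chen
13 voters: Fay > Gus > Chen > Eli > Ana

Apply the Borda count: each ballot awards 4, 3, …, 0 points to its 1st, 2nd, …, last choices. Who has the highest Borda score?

Chen

Borda scores:
  Eli: 4·4 + 5·1 + 10·1 + 6·3 + 11·3 + 13·1 = 95
  Gus: 4·1 + 5·0 + 10·3 + 6·1 + 11·1 + 13·3 = 90
  Chen: 4·3 + 5·3 + 10·4 + 6·4 + 11·0 + 13·2 = 117
  Ana: 4·2 + 5·4 + 10·2 + 6·0 + 11·4 + 13·0 = 92
  Fay: 4·0 + 5·2 + 10·0 + 6·2 + 11·2 + 13·4 = 96
Chen has the highest total.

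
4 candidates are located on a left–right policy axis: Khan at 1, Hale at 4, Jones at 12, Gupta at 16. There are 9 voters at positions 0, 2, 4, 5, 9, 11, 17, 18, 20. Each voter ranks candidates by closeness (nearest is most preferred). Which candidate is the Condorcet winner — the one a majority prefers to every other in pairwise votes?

With single-peaked preferences on a line, the Condorcet winner is the candidate closest to the median voter.
The median voter (position 9) is closest to Jones at 12.
Check: Jones vs Hale — voters closer to Jones: 5 of 9.

Jones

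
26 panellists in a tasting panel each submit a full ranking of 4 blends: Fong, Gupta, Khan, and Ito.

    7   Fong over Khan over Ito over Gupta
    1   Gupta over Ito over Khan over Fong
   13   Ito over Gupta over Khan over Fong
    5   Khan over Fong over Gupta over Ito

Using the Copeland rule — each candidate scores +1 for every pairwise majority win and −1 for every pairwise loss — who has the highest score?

Ito

Pairwise results:
  Fong vs Gupta: Gupta wins 14–12.
  Fong vs Khan: Khan wins 19–7.
  Fong vs Ito: Ito wins 14–12.
  Gupta vs Khan: Gupta wins 14–12.
  Gupta vs Ito: Ito wins 20–6.
  Khan vs Ito: Ito wins 14–12.
Copeland scores (wins − losses):
  Fong: 0 − 3 = -3
  Gupta: 2 − 1 = 1
  Khan: 1 − 2 = -1
  Ito: 3 − 0 = 3
Ito has the best Copeland score.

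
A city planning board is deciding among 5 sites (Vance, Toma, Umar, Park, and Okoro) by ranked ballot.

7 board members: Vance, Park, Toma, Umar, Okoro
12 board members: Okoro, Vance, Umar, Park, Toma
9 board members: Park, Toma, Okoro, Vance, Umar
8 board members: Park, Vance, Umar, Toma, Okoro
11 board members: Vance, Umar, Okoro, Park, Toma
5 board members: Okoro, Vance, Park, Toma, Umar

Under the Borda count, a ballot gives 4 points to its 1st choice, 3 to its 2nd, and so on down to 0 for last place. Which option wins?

Borda scores:
  Vance: 7·4 + 12·3 + 9·1 + 8·3 + 11·4 + 5·3 = 156
  Toma: 7·2 + 12·0 + 9·3 + 8·1 + 11·0 + 5·1 = 54
  Umar: 7·1 + 12·2 + 9·0 + 8·2 + 11·3 + 5·0 = 80
  Park: 7·3 + 12·1 + 9·4 + 8·4 + 11·1 + 5·2 = 122
  Okoro: 7·0 + 12·4 + 9·2 + 8·0 + 11·2 + 5·4 = 108
Vance has the highest total.

Vance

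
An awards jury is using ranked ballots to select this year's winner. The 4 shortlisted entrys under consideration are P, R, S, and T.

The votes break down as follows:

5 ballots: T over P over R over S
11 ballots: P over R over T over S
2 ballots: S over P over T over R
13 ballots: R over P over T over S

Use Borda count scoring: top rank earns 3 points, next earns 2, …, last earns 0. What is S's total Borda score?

Borda scores:
  P: 5·2 + 11·3 + 2·2 + 13·2 = 73
  R: 5·1 + 11·2 + 2·0 + 13·3 = 66
  S: 5·0 + 11·0 + 2·3 + 13·0 = 6
  T: 5·3 + 11·1 + 2·1 + 13·1 = 41

6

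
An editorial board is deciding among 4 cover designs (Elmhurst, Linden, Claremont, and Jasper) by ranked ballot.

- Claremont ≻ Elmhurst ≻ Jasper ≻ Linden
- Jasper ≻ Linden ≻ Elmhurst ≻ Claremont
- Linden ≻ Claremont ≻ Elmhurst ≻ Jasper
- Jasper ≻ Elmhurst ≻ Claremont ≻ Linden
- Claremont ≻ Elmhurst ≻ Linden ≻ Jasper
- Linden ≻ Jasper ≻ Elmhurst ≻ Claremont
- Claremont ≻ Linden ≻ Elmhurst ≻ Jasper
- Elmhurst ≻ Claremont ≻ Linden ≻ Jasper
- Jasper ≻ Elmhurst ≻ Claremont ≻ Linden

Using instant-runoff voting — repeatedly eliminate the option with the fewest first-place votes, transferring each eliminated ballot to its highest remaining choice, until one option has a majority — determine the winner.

Claremont

Round 1: Claremont 3, Jasper 3, Linden 2, Elmhurst 1. Elmhurst has the fewest and is eliminated.
Round 2: Claremont 4, Jasper 3, Linden 2. Linden has the fewest and is eliminated.
Round 3: Claremont 5, Jasper 4. Claremont has a majority.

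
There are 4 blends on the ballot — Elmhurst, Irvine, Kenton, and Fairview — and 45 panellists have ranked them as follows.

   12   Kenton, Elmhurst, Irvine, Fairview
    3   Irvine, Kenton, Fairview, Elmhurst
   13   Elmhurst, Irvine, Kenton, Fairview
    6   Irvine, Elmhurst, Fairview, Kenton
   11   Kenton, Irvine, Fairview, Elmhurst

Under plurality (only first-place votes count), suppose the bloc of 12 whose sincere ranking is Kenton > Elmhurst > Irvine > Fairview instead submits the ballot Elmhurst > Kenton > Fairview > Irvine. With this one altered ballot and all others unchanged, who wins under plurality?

First-place totals with the altered ballot: Elmhurst 25, Irvine 9, Kenton 11, Fairview 0.
The switch changes the winner from Kenton to Elmhurst.

Elmhurst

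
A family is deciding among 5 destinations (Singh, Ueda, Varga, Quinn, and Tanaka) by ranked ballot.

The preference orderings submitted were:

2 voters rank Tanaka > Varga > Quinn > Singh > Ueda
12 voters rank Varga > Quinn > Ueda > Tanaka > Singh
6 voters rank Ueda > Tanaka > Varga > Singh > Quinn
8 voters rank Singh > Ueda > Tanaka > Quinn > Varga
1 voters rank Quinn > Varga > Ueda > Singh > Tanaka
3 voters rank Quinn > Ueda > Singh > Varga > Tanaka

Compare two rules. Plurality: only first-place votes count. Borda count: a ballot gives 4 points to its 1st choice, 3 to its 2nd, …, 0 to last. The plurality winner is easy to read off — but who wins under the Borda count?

Ueda

Plurality first-place counts: Singh 8, Ueda 6, Varga 12, Quinn 4, Tanaka 2 → Varga.
Borda totals: Singh 47, Ueda 83, Varga 72, Quinn 64, Tanaka 54 → Ueda.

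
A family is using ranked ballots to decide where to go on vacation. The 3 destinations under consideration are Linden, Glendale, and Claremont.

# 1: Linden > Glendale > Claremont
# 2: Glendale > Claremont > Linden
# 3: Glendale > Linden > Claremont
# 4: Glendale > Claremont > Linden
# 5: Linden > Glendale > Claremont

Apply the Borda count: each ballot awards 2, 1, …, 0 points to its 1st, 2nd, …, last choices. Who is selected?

Glendale

Borda scores:
  Linden: 2 + 0 + 1 + 0 + 2 = 5
  Glendale: 1 + 2 + 2 + 2 + 1 = 8
  Claremont: 0 + 1 + 0 + 1 + 0 = 2
Glendale has the highest total.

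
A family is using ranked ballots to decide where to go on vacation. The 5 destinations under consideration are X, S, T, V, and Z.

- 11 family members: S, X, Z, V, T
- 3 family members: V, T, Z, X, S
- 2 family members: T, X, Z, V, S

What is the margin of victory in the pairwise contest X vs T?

Ballots ranking X above T: 11.
Ballots ranking T above X: 3+2 = 5.
X wins 11–5, a margin of 6.

6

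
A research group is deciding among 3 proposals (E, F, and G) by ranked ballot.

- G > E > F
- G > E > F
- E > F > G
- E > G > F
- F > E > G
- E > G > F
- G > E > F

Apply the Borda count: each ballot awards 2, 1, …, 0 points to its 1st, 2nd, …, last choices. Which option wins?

E

Borda scores:
  E: 1 + 1 + 2 + 2 + 1 + 2 + 1 = 10
  F: 0 + 0 + 1 + 0 + 2 + 0 + 0 = 3
  G: 2 + 2 + 0 + 1 + 0 + 1 + 2 = 8
E has the highest total.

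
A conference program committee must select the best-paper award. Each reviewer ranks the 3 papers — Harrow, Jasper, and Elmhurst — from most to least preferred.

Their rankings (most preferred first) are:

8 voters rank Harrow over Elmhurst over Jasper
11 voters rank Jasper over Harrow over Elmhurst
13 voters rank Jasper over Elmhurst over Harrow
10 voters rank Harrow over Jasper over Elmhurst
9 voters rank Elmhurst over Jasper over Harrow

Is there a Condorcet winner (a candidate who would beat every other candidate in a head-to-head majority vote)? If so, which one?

Jasper

Head-to-head results (51 voters total):
Harrow vs Jasper: Jasper wins 33–18.
Harrow vs Elmhurst: Harrow wins 29–22.
Jasper vs Elmhurst: Jasper wins 34–17.
Jasper beats each rival — Harrow (33–18), Elmhurst (34–17) — so Jasper is the Condorcet winner.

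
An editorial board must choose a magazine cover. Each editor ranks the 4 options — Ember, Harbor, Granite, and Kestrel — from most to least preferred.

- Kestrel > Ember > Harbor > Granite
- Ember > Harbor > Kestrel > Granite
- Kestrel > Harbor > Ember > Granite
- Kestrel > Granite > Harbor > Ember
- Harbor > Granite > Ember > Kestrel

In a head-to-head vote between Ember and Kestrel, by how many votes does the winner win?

1

Ballots ranking Ember above Kestrel: 2.
Ballots ranking Kestrel above Ember: 3.
Kestrel wins 3–2, a margin of 1.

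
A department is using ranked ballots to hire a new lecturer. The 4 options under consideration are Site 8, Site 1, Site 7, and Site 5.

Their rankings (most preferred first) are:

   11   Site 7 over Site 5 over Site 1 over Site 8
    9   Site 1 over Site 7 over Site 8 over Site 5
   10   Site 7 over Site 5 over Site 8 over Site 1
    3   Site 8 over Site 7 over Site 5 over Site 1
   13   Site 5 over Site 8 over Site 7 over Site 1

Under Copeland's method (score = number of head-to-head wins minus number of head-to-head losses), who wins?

Pairwise results:
  Site 8 vs Site 1: Site 8 wins 26–20.
  Site 8 vs Site 7: Site 7 wins 30–16.
  Site 8 vs Site 5: Site 5 wins 34–12.
  Site 1 vs Site 7: Site 7 wins 37–9.
  Site 1 vs Site 5: Site 5 wins 37–9.
  Site 7 vs Site 5: Site 7 wins 33–13.
Copeland scores (wins − losses):
  Site 8: 1 − 2 = -1
  Site 1: 0 − 3 = -3
  Site 7: 3 − 0 = 3
  Site 5: 2 − 1 = 1
Site 7 has the best Copeland score.

Site 7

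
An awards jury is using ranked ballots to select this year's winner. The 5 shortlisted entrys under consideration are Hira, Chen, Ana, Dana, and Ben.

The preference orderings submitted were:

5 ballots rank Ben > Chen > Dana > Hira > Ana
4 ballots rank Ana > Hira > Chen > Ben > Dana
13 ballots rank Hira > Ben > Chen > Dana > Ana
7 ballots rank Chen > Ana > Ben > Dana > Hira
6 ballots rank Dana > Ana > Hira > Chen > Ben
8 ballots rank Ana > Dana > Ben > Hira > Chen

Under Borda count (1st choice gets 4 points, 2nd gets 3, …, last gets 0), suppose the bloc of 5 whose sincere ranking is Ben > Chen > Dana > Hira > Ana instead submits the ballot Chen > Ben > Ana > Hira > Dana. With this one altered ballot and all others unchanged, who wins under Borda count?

Borda totals with the altered ballot: Hira 89, Chen 88, Ana 97, Dana 68, Ben 88.
The switch changes the winner from Ben to Ana.

Ana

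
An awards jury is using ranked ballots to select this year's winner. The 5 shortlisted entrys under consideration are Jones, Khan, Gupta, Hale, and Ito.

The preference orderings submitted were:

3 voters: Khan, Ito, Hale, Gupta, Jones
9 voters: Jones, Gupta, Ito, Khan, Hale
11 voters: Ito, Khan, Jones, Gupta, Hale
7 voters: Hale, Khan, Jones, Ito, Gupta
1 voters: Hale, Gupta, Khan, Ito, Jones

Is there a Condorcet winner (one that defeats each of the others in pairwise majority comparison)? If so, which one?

Head-to-head results (31 voters total):
Jones vs Khan: Khan wins 22–9.
Jones vs Gupta: Jones wins 27–4.
Jones vs Hale: Jones wins 20–11.
Jones vs Ito: Jones wins 16–15.
Khan vs Gupta: Khan wins 21–10.
Khan vs Hale: Khan wins 23–8.
Khan vs Ito: Ito wins 20–11.
Gupta vs Hale: Gupta wins 20–11.
Gupta vs Ito: Ito wins 21–10.
Hale vs Ito: Ito wins 23–8.
No candidate beats all others: Jones beats Ito beats Khan beats Jones, a majority cycle.

None — there is no Condorcet winner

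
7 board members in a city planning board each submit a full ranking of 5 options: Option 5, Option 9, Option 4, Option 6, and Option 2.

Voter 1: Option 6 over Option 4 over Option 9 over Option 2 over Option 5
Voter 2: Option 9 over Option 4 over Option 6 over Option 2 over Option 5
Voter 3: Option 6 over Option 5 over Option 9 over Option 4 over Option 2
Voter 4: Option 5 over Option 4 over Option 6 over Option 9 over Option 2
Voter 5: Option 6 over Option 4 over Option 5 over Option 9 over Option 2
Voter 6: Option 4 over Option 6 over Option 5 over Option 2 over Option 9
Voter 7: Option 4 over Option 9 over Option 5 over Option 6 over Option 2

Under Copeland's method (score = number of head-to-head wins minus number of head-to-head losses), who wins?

Pairwise results:
  Option 5 vs Option 9: Option 5 wins 4–3.
  Option 5 vs Option 4: Option 4 wins 5–2.
  Option 5 vs Option 6: Option 6 wins 5–2.
  Option 5 vs Option 2: Option 5 wins 5–2.
  Option 9 vs Option 4: Option 4 wins 5–2.
  Option 9 vs Option 6: Option 6 wins 5–2.
  Option 9 vs Option 2: Option 9 wins 6–1.
  Option 4 vs Option 6: Option 4 wins 4–3.
  Option 4 vs Option 2: Option 4 wins 7–0.
  Option 6 vs Option 2: Option 6 wins 7–0.
Copeland scores (wins − losses):
  Option 5: 2 − 2 = 0
  Option 9: 1 − 3 = -2
  Option 4: 4 − 0 = 4
  Option 6: 3 − 1 = 2
  Option 2: 0 − 4 = -4
Option 4 has the best Copeland score.

Option 4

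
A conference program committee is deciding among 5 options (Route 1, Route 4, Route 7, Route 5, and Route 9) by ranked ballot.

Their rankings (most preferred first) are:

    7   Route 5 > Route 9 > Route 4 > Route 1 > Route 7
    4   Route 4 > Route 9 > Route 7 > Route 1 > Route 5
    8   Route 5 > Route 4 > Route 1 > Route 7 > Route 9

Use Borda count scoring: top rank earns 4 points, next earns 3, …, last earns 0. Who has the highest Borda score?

Route 5

Borda scores:
  Route 1: 7·1 + 4·1 + 8·2 = 27
  Route 4: 7·2 + 4·4 + 8·3 = 54
  Route 7: 7·0 + 4·2 + 8·1 = 16
  Route 5: 7·4 + 4·0 + 8·4 = 60
  Route 9: 7·3 + 4·3 + 8·0 = 33
Route 5 has the highest total.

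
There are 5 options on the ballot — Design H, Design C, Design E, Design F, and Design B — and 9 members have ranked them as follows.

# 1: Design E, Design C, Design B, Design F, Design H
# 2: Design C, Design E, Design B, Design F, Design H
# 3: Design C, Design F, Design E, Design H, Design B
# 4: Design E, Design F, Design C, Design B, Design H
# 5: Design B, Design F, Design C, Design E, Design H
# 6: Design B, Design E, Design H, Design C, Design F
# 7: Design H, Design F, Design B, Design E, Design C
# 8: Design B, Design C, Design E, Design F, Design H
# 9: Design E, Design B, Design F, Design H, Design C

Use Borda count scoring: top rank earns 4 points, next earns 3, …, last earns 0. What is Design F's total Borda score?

17

Borda scores:
  Design H: 0 + 0 + 1 + 0 + 0 + 2 + 4 + 0 + 1 = 8
  Design C: 3 + 4 + 4 + 2 + 2 + 1 + 0 + 3 + 0 = 19
  Design E: 4 + 3 + 2 + 4 + 1 + 3 + 1 + 2 + 4 = 24
  Design F: 1 + 1 + 3 + 3 + 3 + 0 + 3 + 1 + 2 = 17
  Design B: 2 + 2 + 0 + 1 + 4 + 4 + 2 + 4 + 3 = 22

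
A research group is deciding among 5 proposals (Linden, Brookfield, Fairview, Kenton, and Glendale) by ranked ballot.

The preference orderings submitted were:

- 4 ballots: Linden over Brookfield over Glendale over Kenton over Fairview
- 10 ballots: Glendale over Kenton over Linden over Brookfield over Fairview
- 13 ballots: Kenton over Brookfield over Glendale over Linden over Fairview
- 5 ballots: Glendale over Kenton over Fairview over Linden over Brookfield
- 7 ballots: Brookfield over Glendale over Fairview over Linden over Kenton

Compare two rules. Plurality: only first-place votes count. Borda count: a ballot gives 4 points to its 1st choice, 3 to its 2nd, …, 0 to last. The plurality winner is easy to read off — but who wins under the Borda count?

Plurality first-place counts: Linden 4, Brookfield 7, Fairview 0, Kenton 13, Glendale 15 → Glendale.
Borda totals: Linden 61, Brookfield 89, Fairview 24, Kenton 101, Glendale 115 → Glendale.

Glendale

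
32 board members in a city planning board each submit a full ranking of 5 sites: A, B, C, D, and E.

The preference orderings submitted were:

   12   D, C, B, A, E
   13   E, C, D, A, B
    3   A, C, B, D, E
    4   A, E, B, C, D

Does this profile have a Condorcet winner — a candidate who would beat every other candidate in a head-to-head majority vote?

Head-to-head results (32 voters total):
A vs B: A wins 20–12.
A vs C: C wins 25–7.
A vs D: D wins 25–7.
A vs E: A wins 19–13.
B vs C: C wins 28–4.
B vs D: D wins 25–7.
B vs E: E wins 17–15.
C vs D: C wins 20–12.
C vs E: E wins 17–15.
D vs E: E wins 17–15.
No candidate beats all others: A beats E beats C beats A, a majority cycle.

No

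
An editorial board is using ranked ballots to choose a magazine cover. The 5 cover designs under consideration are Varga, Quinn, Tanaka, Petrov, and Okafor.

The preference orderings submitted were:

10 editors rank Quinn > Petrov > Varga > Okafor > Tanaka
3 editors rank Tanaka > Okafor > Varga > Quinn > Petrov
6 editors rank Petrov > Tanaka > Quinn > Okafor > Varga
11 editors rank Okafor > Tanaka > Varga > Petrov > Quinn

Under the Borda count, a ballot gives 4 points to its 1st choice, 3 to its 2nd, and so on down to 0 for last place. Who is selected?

Borda scores:
  Varga: 10·2 + 3·2 + 6·0 + 11·2 = 48
  Quinn: 10·4 + 3·1 + 6·2 + 11·0 = 55
  Tanaka: 10·0 + 3·4 + 6·3 + 11·3 = 63
  Petrov: 10·3 + 3·0 + 6·4 + 11·1 = 65
  Okafor: 10·1 + 3·3 + 6·1 + 11·4 = 69
Okafor has the highest total.

Okafor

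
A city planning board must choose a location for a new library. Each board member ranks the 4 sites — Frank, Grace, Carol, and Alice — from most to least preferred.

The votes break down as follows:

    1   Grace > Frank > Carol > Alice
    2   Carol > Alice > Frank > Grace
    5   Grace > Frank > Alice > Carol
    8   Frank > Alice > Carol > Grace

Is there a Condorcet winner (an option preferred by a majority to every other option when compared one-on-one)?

Yes

Head-to-head results (16 voters total):
Frank vs Grace: Frank wins 10–6.
Frank vs Carol: Frank wins 14–2.
Frank vs Alice: Frank wins 14–2.
Grace vs Carol: Carol wins 10–6.
Grace vs Alice: Alice wins 10–6.
Carol vs Alice: Alice wins 13–3.
Frank beats each rival — Grace (10–6), Carol (14–2), Alice (14–2) — so Frank is the Condorcet winner.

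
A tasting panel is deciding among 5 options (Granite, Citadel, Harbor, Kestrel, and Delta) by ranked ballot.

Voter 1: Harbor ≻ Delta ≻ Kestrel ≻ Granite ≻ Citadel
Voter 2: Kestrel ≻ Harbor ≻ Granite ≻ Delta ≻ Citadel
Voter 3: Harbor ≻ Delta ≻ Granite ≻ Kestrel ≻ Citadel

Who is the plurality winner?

Harbor

First-place vote totals:
  Granite: 0
  Citadel: 0
  Harbor: 2
  Kestrel: 1
  Delta: 0
Harbor has the most first-place votes.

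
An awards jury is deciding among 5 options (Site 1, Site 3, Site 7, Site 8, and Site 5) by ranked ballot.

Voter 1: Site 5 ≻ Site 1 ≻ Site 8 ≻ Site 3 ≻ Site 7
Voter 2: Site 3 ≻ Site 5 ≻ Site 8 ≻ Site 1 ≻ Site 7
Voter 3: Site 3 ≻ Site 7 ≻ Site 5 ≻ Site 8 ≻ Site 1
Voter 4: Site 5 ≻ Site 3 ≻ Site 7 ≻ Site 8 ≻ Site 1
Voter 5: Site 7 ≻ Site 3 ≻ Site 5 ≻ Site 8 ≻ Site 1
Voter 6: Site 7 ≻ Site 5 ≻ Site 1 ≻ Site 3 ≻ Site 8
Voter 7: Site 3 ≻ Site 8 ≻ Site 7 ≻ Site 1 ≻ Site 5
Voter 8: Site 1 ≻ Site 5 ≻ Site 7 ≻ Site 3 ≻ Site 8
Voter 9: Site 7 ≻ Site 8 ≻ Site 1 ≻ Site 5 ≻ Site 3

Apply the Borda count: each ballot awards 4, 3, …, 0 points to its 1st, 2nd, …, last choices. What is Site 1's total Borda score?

Borda scores:
  Site 1: 3 + 1 + 0 + 0 + 0 + 2 + 1 + 4 + 2 = 13
  Site 3: 1 + 4 + 4 + 3 + 3 + 1 + 4 + 1 + 0 = 21
  Site 7: 0 + 0 + 3 + 2 + 4 + 4 + 2 + 2 + 4 = 21
  Site 8: 2 + 2 + 1 + 1 + 1 + 0 + 3 + 0 + 3 = 13
  Site 5: 4 + 3 + 2 + 4 + 2 + 3 + 0 + 3 + 1 = 22

13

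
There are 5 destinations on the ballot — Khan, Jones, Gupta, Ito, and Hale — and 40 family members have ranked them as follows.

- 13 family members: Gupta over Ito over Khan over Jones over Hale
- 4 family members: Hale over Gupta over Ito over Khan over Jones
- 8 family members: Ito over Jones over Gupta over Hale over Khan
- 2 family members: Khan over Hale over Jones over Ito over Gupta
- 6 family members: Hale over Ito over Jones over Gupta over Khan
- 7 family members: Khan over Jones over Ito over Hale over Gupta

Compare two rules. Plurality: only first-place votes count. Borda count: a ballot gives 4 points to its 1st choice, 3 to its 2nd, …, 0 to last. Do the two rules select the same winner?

Plurality first-place counts: Khan 9, Jones 0, Gupta 13, Ito 8, Hale 10 → Gupta.
Borda totals: Khan 66, Jones 74, Gupta 86, Ito 113, Hale 61 → Ito.
The two rules disagree: plurality picks Gupta, Borda picks Ito.

No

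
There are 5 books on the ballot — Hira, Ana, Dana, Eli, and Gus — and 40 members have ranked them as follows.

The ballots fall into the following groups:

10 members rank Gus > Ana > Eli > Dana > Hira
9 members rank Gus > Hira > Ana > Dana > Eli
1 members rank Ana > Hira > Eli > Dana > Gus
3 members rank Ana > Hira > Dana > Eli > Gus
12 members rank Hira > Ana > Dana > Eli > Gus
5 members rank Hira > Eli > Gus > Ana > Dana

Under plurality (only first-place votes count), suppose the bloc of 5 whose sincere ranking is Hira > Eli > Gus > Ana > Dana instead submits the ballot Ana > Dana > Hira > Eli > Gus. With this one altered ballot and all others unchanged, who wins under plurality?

Gus

First-place totals with the altered ballot: Hira 12, Ana 9, Dana 0, Eli 0, Gus 19.
The winner is unchanged: still Gus.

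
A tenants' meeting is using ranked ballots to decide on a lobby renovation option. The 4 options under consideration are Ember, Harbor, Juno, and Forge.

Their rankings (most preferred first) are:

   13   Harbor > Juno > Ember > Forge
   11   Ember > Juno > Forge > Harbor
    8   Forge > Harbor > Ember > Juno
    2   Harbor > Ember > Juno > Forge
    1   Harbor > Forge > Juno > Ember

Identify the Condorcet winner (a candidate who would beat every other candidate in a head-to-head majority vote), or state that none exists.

Head-to-head results (35 voters total):
Ember vs Harbor: Harbor wins 24–11.
Ember vs Juno: Ember wins 21–14.
Ember vs Forge: Ember wins 26–9.
Harbor vs Juno: Harbor wins 24–11.
Harbor vs Forge: Forge wins 19–16.
Juno vs Forge: Juno wins 26–9.
No candidate beats all others: Ember beats Forge beats Harbor beats Ember, a majority cycle.

None — there is no Condorcet winner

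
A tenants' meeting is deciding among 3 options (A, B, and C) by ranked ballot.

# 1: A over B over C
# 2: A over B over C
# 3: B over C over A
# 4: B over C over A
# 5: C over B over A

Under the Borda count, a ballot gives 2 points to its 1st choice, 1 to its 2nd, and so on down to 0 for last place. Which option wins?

B

Borda scores:
  A: 2 + 2 + 0 + 0 + 0 = 4
  B: 1 + 1 + 2 + 2 + 1 = 7
  C: 0 + 0 + 1 + 1 + 2 = 4
B has the highest total.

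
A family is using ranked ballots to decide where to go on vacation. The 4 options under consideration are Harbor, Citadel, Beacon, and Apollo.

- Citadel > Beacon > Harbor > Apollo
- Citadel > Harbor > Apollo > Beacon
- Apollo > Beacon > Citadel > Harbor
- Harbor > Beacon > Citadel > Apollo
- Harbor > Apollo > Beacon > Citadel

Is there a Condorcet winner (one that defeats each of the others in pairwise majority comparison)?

No

Head-to-head results (5 voters total):
Harbor vs Citadel: Citadel wins 3–2.
Harbor vs Beacon: Harbor wins 3–2.
Harbor vs Apollo: Harbor wins 4–1.
Citadel vs Beacon: Beacon wins 3–2.
Citadel vs Apollo: Citadel wins 3–2.
Beacon vs Apollo: Apollo wins 3–2.
No candidate beats all others: Harbor beats Beacon beats Citadel beats Harbor, a majority cycle.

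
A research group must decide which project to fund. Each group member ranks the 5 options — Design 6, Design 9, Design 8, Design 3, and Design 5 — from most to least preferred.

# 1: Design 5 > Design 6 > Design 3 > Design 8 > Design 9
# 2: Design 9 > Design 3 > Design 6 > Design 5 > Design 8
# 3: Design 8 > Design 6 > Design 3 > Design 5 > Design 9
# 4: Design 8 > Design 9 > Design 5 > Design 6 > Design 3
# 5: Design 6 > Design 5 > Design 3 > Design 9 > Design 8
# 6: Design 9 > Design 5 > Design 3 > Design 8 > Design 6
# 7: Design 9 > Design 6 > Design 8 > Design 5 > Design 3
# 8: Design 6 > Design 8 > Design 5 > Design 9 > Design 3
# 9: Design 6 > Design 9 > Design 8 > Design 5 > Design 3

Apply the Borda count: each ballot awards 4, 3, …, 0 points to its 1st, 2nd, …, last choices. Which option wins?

Borda scores:
  Design 6: 3 + 2 + 3 + 1 + 4 + 0 + 3 + 4 + 4 = 24
  Design 9: 0 + 4 + 0 + 3 + 1 + 4 + 4 + 1 + 3 = 20
  Design 8: 1 + 0 + 4 + 4 + 0 + 1 + 2 + 3 + 2 = 17
  Design 3: 2 + 3 + 2 + 0 + 2 + 2 + 0 + 0 + 0 = 11
  Design 5: 4 + 1 + 1 + 2 + 3 + 3 + 1 + 2 + 1 = 18
Design 6 has the highest total.

Design 6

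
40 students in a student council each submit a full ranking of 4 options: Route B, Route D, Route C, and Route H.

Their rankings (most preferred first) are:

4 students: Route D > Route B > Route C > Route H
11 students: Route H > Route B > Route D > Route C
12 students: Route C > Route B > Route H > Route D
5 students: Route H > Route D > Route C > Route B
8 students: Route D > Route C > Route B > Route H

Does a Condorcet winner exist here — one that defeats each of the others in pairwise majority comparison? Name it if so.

Head-to-head results (40 voters total):
Route B vs Route D: Route B wins 23–17.
Route B vs Route C: Route C wins 25–15.
Route B vs Route H: Route B wins 24–16.
Route D vs Route C: Route D wins 28–12.
Route D vs Route H: Route H wins 28–12.
Route C vs Route H: Route C wins 24–16.
No candidate beats all others: Route B beats Route D beats Route C beats Route B, a majority cycle.

None — there is no Condorcet winner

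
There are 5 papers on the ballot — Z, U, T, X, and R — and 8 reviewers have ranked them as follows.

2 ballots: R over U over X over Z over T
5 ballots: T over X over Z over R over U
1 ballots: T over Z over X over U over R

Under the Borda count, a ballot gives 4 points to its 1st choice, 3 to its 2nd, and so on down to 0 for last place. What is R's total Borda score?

13

Borda scores:
  Z: 2·1 + 5·2 + 3 = 15
  U: 2·3 + 5·0 + 1 = 7
  T: 2·0 + 5·4 + 4 = 24
  X: 2·2 + 5·3 + 2 = 21
  R: 2·4 + 5·1 + 0 = 13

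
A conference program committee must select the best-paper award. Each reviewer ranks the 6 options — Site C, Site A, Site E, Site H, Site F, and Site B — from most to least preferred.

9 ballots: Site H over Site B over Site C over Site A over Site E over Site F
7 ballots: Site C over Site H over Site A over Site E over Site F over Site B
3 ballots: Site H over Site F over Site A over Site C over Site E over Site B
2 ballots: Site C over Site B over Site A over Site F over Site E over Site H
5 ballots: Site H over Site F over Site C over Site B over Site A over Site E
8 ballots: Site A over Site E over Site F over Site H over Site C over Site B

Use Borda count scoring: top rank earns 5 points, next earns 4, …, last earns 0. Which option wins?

Borda scores:
  Site C: 9·3 + 7·5 + 3·2 + 2·5 + 5·3 + 8·1 = 101
  Site A: 9·2 + 7·3 + 3·3 + 2·3 + 5·1 + 8·5 = 99
  Site E: 9·1 + 7·2 + 3·1 + 2·1 + 5·0 + 8·4 = 60
  Site H: 9·5 + 7·4 + 3·5 + 2·0 + 5·5 + 8·2 = 129
  Site F: 9·0 + 7·1 + 3·4 + 2·2 + 5·4 + 8·3 = 67
  Site B: 9·4 + 7·0 + 3·0 + 2·4 + 5·2 + 8·0 = 54
Site H has the highest total.

Site H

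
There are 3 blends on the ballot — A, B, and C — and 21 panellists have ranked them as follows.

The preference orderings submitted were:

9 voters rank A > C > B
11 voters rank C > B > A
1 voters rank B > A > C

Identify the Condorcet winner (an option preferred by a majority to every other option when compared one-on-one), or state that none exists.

C

Head-to-head results (21 voters total):
A vs B: B wins 12–9.
A vs C: C wins 11–10.
B vs C: C wins 20–1.
C beats each rival — A (11–10), B (20–1) — so C is the Condorcet winner.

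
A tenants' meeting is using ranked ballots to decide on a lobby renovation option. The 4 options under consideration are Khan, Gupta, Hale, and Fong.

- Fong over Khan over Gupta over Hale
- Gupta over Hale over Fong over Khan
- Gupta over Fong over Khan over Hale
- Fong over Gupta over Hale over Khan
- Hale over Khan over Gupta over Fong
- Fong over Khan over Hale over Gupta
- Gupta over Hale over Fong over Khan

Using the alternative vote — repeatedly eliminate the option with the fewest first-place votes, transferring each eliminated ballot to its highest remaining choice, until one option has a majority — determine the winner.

Gupta

Round 1: Gupta 3, Fong 3, Hale 1, Khan 0. Khan has the fewest and is eliminated.
Round 2: Gupta 3, Fong 3, Hale 1. Hale has the fewest and is eliminated.
Round 3: Gupta 4, Fong 3. Gupta has a majority.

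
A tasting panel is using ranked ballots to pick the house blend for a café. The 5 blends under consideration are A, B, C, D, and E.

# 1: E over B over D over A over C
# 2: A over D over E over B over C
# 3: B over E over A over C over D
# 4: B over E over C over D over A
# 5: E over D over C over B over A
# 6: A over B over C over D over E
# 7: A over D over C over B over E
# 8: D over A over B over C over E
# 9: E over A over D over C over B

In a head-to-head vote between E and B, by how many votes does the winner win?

Ballots ranking E above B: 4.
Ballots ranking B above E: 5.
B wins 5–4, a margin of 1.

1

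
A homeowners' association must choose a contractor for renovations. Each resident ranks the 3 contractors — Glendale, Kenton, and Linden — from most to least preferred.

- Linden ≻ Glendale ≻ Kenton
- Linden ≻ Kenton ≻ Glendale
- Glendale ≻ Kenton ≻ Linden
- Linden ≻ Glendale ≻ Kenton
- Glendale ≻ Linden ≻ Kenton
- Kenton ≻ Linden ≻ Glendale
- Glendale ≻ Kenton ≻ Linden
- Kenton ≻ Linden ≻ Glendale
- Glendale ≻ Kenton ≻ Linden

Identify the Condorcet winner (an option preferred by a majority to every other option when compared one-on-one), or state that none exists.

Head-to-head results (9 voters total):
Glendale vs Kenton: Glendale wins 6–3.
Glendale vs Linden: Linden wins 5–4.
Kenton vs Linden: Kenton wins 5–4.
No candidate beats all others: Glendale beats Kenton beats Linden beats Glendale, a majority cycle.

No Condorcet winner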